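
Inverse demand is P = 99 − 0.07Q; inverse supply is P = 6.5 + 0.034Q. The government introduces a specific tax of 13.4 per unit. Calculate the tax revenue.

Competitive equilibrium: 99 − 0.07Q = 6.5 + 0.034Q → Q* = 889.4231, P* = 36.7404.
With the tax, the buyer price exceeds the seller price by 13.4: (99 − 0.07Q) − (6.5 + 0.034Q) = 13.4 → Q' = 760.5769.
Tax revenue = 13.4 × 760.5769 = 10191.73.

10191.73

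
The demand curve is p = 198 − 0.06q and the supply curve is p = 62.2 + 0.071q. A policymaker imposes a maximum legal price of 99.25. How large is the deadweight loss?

17359.44

Competitive equilibrium: 198 − 0.06q = 62.2 + 0.071q → q* = 1036.64122, p* = 135.80153.
At the ceiling p = 99.25, quantity supplied = (99.25 − 62.2)/0.071 = 521.83099.
Willingness to pay at q' = 521.83099: 198 − 0.06·521.83099 = 166.69014.
Δq = 1036.64122 − 521.83099 = 514.81023; wedge = 166.69014 − 99.25 = 67.44014.
DWL = ½ × 514.81023 × 67.44014 = 17359.44.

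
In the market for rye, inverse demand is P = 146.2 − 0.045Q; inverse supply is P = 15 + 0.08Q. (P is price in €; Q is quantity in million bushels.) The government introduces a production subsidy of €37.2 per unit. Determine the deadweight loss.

€5535.36 million

Competitive equilibrium: 146.2 − 0.045Q = 15 + 0.08Q → Q* = 1049.6, P* = 98.968.
The subsidy lowers effective supply by 37.2: P = 0.08Q − 22.2.
New quantity: 146.2 − 0.045Q = 0.08Q − 22.2 → Q' = 1347.2.
Overproduction ΔQ = 1347.2 − 1049.6 = 297.6; wedge = subsidy = 37.2.
Deadweight loss = ½ × 297.6 × 37.2 = €5535.36 million.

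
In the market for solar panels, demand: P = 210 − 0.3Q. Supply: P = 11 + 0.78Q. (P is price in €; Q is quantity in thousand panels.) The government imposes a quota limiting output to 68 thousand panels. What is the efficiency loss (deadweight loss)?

€7298.76 thousand

Competitive equilibrium: 210 − 0.3Q = 11 + 0.78Q → Q* = 184.2593, P* = 154.7222.
At Q = 68: demand price = 210 − 0.3·68 = 189.6; supply price = 11 + 0.78·68 = 64.04.
ΔQ = 184.2593 − 68 = 116.2593; wedge = 189.6 − 64.04 = 125.56.
The triangle = ½ × 116.2593 × 125.56 = €7298.76 thousand.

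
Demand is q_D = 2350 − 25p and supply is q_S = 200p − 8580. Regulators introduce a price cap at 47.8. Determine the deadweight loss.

544.44

In inverse form: demand p = 94 − 0.04q, supply p = 42.9 + 0.005q.
Competitive equilibrium: 94 − 0.04q = 42.9 + 0.005q → q* = 1135.5556, p* = 48.5778.
At the ceiling p = 47.8, quantity supplied = (47.8 − 42.9)/0.005 = 980.
Willingness to pay at q' = 980: 94 − 0.04·980 = 54.8.
Δq = 1135.5556 − 980 = 155.5556; wedge = 54.8 − 47.8 = 7.
DWL = ½ × 155.5556 × 7 = 544.44.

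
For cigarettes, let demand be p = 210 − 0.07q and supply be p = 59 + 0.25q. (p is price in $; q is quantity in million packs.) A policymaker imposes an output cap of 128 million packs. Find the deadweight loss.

$18920 million

Competitive equilibrium: 210 − 0.07q = 59 + 0.25q → q* = 471.875, p* = 176.9688.
At q = 128: demand price = 210 − 0.07·128 = 201.04; supply price = 59 + 0.25·128 = 91.
Δq = 471.875 − 128 = 343.875; wedge = 201.04 − 91 = 110.04.
The triangle = ½ × 343.875 × 110.04 = $18920 million.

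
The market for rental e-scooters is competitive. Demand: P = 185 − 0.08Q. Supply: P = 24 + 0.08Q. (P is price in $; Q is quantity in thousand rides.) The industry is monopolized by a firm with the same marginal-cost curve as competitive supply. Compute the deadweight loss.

Competitive equilibrium: 185 − 0.08Q = 24 + 0.08Q → Q* = 1006.25, P* = 104.5.
Marginal revenue: MR = 185 − 0.16Q. Set MR = MC: 185 − 0.16Q = 24 + 0.08Q → Q_m = 670.83333.
Price P_m = 185 − 0.08·670.83333 = 131.33333; MC(Q_m) = 24 + 0.08·670.83333 = 77.66667.
Competitive Q* = 1006.25, so ΔQ = 335.41667; wedge = 131.33333 − 77.66667 = 53.66666.
Welfare loss = ½ × 335.41667 × 53.66666 = $9000.35 thousand.

$9000.35 thousand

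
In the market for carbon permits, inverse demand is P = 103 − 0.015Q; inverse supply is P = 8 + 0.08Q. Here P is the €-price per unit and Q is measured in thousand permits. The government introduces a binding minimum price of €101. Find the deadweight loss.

€35677.78 thousand

Competitive equilibrium: 103 − 0.015Q = 8 + 0.08Q → Q* = 1000, P* = 88.
At the floor P = 101, quantity demanded = (103 − 101)/0.015 = 133.33333.
Sellers' marginal cost at Q' = 133.33333: 8 + 0.08·133.33333 = 18.66667.
ΔQ = 1000 − 133.33333 = 866.66667; wedge = 101 − 18.66667 = 82.33333.
The triangle = ½ × 866.66667 × 82.33333 = €35677.78 thousand.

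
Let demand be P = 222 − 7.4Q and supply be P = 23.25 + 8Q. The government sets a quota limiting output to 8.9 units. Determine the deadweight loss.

123.56

Competitive equilibrium: 222 − 7.4Q = 23.25 + 8Q → Q* = 12.9058, P* = 126.4968.
At Q = 8.9: demand price = 222 − 7.4·8.9 = 156.14; supply price = 23.25 + 8·8.9 = 94.45.
ΔQ = 12.9058 − 8.9 = 4.0058; wedge = 156.14 − 94.45 = 61.69.
Deadweight loss = ½ × 4.0058 × 61.69 = 123.56.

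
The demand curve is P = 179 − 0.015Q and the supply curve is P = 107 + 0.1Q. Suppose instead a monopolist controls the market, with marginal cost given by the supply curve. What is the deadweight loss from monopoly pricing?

300.08

Competitive equilibrium: 179 − 0.015Q = 107 + 0.1Q → Q* = 626.087, P* = 169.6087.
Marginal revenue: MR = 179 − 0.03Q. Set MR = MC: 179 − 0.03Q = 107 + 0.1Q → Q_m = 553.8462.
Price P_m = 179 − 0.015·553.8462 = 170.6923; MC(Q_m) = 107 + 0.1·553.8462 = 162.3846.
Competitive Q* = 626.087, so ΔQ = 72.2408; wedge = 170.6923 − 162.3846 = 8.3077.
Deadweight loss = ½ × 72.2408 × 8.3077 = 300.08.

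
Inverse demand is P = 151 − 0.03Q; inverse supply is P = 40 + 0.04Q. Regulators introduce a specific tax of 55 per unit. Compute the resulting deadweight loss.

Competitive equilibrium: 151 − 0.03Q = 40 + 0.04Q → Q* = 1585.7143, P* = 103.4286.
With the tax, the buyer price exceeds the seller price by 55: (151 − 0.03Q) − (40 + 0.04Q) = 55 → Q' = 800.
ΔQ = 1585.7143 − 800 = 785.7143; the wedge equals the tax, 55.
DWL = ½ × 785.7143 × 55 = 21607.14.

21607.14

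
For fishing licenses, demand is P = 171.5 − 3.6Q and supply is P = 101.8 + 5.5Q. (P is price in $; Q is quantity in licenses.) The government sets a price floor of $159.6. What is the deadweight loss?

Competitive equilibrium: 171.5 − 3.6Q = 101.8 + 5.5Q → Q* = 7.6593, P* = 143.9264.
At the floor P = 159.6, quantity demanded = (171.5 − 159.6)/3.6 = 3.3056.
Sellers' marginal cost at Q' = 3.3056: 101.8 + 5.5·3.3056 = 119.9808.
ΔQ = 7.6593 − 3.3056 = 4.3537; wedge = 159.6 − 119.9808 = 39.6192.
Welfare loss = ½ × 4.3537 × 39.6192 = $86.25.

$86.25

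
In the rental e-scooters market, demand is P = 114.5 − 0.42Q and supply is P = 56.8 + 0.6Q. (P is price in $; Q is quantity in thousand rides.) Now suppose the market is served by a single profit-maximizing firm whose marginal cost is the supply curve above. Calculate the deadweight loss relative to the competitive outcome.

$138.83 thousand

Competitive equilibrium: 114.5 − 0.42Q = 56.8 + 0.6Q → Q* = 56.5686, P* = 90.7412.
Marginal revenue: MR = 114.5 − 0.84Q. Set MR = MC: 114.5 − 0.84Q = 56.8 + 0.6Q → Q_m = 40.0694.
Price P_m = 114.5 − 0.42·40.0694 = 97.6709; MC(Q_m) = 56.8 + 0.6·40.0694 = 80.8416.
Competitive Q* = 56.5686, so ΔQ = 16.4992; wedge = 97.6709 − 80.8416 = 16.8293.
Deadweight loss = ½ × 16.4992 × 16.8293 = $138.83 thousand.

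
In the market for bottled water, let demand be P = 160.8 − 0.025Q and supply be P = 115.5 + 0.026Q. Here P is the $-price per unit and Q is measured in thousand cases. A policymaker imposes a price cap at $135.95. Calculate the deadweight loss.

$263.73 thousand

Competitive equilibrium: 160.8 − 0.025Q = 115.5 + 0.026Q → Q* = 888.2353, P* = 138.5941.
At the ceiling P = 135.95, quantity supplied = (135.95 − 115.5)/0.026 = 786.5385.
Willingness to pay at Q' = 786.5385: 160.8 − 0.025·786.5385 = 141.1365.
ΔQ = 888.2353 − 786.5385 = 101.6968; wedge = 141.1365 − 135.95 = 5.1865.
Welfare loss = ½ × 101.6968 × 5.1865 = $263.73 thousand.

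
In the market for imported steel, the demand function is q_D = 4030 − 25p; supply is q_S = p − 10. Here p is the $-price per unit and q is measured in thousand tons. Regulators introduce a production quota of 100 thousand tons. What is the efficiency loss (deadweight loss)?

In inverse form: demand p = 161.2 − 0.04q, supply p = 10 + q.
Competitive equilibrium: 161.2 − 0.04q = 10 + q → q* = 145.3846, p* = 155.3846.
At q = 100: demand price = 161.2 − 0.04·100 = 157.2; supply price = 10 + 1·100 = 110.
Δq = 145.3846 − 100 = 45.3846; wedge = 157.2 − 110 = 47.2.
DWL = ½ × 45.3846 × 47.2 = $1071.08 thousand.

$1071.08 thousand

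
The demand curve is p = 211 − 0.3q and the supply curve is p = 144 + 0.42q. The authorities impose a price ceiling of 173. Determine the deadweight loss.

207.50

Competitive equilibrium: 211 − 0.3q = 144 + 0.42q → q* = 93.0556, p* = 183.0833.
At the ceiling p = 173, quantity supplied = (173 − 144)/0.42 = 69.0476.
Willingness to pay at q' = 69.0476: 211 − 0.3·69.0476 = 190.2857.
Δq = 93.0556 − 69.0476 = 24.008; wedge = 190.2857 − 173 = 17.2857.
Welfare loss = ½ × 24.008 × 17.2857 = 207.50.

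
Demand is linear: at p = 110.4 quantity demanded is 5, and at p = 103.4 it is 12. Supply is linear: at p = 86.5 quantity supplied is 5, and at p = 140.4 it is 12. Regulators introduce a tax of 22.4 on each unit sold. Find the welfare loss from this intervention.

28.84

Demand slope = (103.4 − 110.4)/(12 − 5) = −1, so p = 115.4 − q.
Supply slope = (140.4 − 86.5)/(12 − 5) = 7.7, so p = 48 + 7.7q.
Competitive equilibrium: 115.4 − q = 48 + 7.7q → q* = 7.7471, p* = 107.6529.
With the tax, the buyer price exceeds the seller price by 22.4: (115.4 − q) − (48 + 7.7q) = 22.4 → q' = 5.1724.
Δq = 7.7471 − 5.1724 = 2.5747; the wedge equals the tax, 22.4.
Deadweight loss = ½ × 2.5747 × 22.4 = 28.84.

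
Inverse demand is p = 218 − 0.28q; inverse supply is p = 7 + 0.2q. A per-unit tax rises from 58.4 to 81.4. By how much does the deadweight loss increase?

3349.375

Competitive equilibrium: 218 − 0.28q = 7 + 0.2q → q* = 439.5833, p* = 94.9167.
For a per-unit tax t: Δq = t/0.48, so DWL = ½·t·(t/0.48) = t²/0.96.
At t = 58.4: DWL = 3552.667. At t = 81.4: DWL = 6902.042.
Increase = 6902.042 − 3552.667 = 3349.375.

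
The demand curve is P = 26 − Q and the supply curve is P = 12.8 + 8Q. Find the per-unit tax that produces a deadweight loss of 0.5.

Competitive equilibrium: 26 − Q = 12.8 + 8Q → Q* = 1.4667, P* = 24.5333.
A tax t gives ΔQ = t/9 and wedge t, so DWL = t²/18.
t²/18 = 0.5 → t² = 9 → t = 3.

3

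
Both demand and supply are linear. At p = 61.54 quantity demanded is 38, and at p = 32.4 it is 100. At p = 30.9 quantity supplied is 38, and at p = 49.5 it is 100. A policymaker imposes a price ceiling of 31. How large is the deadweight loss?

599.45

Demand slope = (32.4 − 61.54)/(100 − 38) = −0.47, so p = 79.4 − 0.47q.
Supply slope = (49.5 − 30.9)/(100 − 38) = 0.3, so p = 19.5 + 0.3q.
Competitive equilibrium: 79.4 − 0.47q = 19.5 + 0.3q → q* = 77.7922, p* = 42.8377.
At the ceiling p = 31, quantity supplied = (31 − 19.5)/0.3 = 38.3333.
Willingness to pay at q' = 38.3333: 79.4 − 0.47·38.3333 = 61.3833.
Δq = 77.7922 − 38.3333 = 39.4589; wedge = 61.3833 − 31 = 30.3833.
Welfare loss = ½ × 39.4589 × 30.3833 = 599.45.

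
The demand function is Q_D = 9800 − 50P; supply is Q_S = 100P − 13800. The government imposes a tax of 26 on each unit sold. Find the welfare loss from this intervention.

In inverse form: demand P = 196 − 0.02Q, supply P = 138 + 0.01Q.
Competitive equilibrium: 196 − 0.02Q = 138 + 0.01Q → Q* = 1933.3333, P* = 157.3333.
With the tax, the buyer price exceeds the seller price by 26: (196 − 0.02Q) − (138 + 0.01Q) = 26 → Q' = 1066.6667.
ΔQ = 1933.3333 − 1066.6667 = 866.6666; the wedge equals the tax, 26.
The triangle = ½ × 866.6666 × 26 = 11266.67.

11266.67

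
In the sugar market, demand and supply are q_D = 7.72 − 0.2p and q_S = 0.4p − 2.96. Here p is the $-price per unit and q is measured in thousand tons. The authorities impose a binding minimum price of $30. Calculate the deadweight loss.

In inverse form: demand p = 38.6 − 5q, supply p = 7.4 + 2.5q.
Competitive equilibrium: 38.6 − 5q = 7.4 + 2.5q → q* = 4.16, p* = 17.8.
At the floor p = 30, quantity demanded = (38.6 − 30)/5 = 1.72.
Sellers' marginal cost at q' = 1.72: 7.4 + 2.5·1.72 = 11.7.
Δq = 4.16 − 1.72 = 2.44; wedge = 30 − 11.7 = 18.3.
Deadweight loss = ½ × 2.44 × 18.3 = $22.326 thousand.

$22.326 thousand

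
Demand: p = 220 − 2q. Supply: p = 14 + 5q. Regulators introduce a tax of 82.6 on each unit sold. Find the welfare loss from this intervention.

Competitive equilibrium: 220 − 2q = 14 + 5q → q* = 29.4286, p* = 161.1429.
With the tax, the buyer price exceeds the seller price by 82.6: (220 − 2q) − (14 + 5q) = 82.6 → q' = 17.6286.
Δq = 29.4286 − 17.6286 = 11.8; the wedge equals the tax, 82.6.
Deadweight loss = ½ × 11.8 × 82.6 = 487.34.

487.34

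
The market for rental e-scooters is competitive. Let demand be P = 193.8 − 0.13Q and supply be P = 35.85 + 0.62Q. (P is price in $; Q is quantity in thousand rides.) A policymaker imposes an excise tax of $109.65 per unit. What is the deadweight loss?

$8015.415 thousand

Competitive equilibrium: 193.8 − 0.13Q = 35.85 + 0.62Q → Q* = 210.6, P* = 166.422.
With the tax, the buyer price exceeds the seller price by 109.65: (193.8 − 0.13Q) − (35.85 + 0.62Q) = 109.65 → Q' = 64.4.
ΔQ = 210.6 − 64.4 = 146.2; the wedge equals the tax, 109.65.
DWL = ½ × 146.2 × 109.65 = $8015.415 thousand.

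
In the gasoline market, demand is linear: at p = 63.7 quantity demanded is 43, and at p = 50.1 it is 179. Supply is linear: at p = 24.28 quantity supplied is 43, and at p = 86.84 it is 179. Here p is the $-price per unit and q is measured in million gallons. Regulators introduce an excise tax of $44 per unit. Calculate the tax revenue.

Demand slope = (50.1 − 63.7)/(179 − 43) = −0.1, so p = 68 − 0.1q.
Supply slope = (86.84 − 24.28)/(179 − 43) = 0.46, so p = 4.5 + 0.46q.
Competitive equilibrium: 68 − 0.1q = 4.5 + 0.46q → q* = 113.3929, p* = 56.6607.
With the tax, the buyer price exceeds the seller price by 44: (68 − 0.1q) − (4.5 + 0.46q) = 44 → q' = 34.8214.
Tax revenue = 44 × 34.8214 = $1532.14 million.

$1532.14 million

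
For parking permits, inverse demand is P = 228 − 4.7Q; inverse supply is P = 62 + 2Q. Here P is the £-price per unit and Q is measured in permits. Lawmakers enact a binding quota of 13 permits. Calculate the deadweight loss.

Competitive equilibrium: 228 − 4.7Q = 62 + 2Q → Q* = 24.7761, P* = 111.5522.
At Q = 13: demand price = 228 − 4.7·13 = 166.9; supply price = 62 + 2·13 = 88.
ΔQ = 24.7761 − 13 = 11.7761; wedge = 166.9 − 88 = 78.9.
The triangle = ½ × 11.7761 × 78.9 = £464.57.

£464.57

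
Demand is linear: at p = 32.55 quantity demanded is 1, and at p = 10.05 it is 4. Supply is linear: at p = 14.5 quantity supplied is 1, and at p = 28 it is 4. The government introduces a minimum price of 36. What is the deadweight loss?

23.15

Demand slope = (10.05 − 32.55)/(4 − 1) = −7.5, so p = 40.05 − 7.5q.
Supply slope = (28 − 14.5)/(4 − 1) = 4.5, so p = 10 + 4.5q.
Competitive equilibrium: 40.05 − 7.5q = 10 + 4.5q → q* = 2.5042, p* = 21.2688.
At the floor p = 36, quantity demanded = (40.05 − 36)/7.5 = 0.54.
Sellers' marginal cost at q' = 0.54: 10 + 4.5·0.54 = 12.43.
Δq = 2.5042 − 0.54 = 1.9642; wedge = 36 − 12.43 = 23.57.
Deadweight loss = ½ × 1.9642 × 23.57 = 23.15.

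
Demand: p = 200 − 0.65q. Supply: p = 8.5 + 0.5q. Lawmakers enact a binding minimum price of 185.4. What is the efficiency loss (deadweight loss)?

Competitive equilibrium: 200 − 0.65q = 8.5 + 0.5q → q* = 166.5217, p* = 91.7609.
At the floor p = 185.4, quantity demanded = (200 − 185.4)/0.65 = 22.4615.
Sellers' marginal cost at q' = 22.4615: 8.5 + 0.5·22.4615 = 19.7308.
Δq = 166.5217 − 22.4615 = 144.0602; wedge = 185.4 − 19.7308 = 165.6692.
Welfare loss = ½ × 144.0602 × 165.6692 = 11933.17.

11933.17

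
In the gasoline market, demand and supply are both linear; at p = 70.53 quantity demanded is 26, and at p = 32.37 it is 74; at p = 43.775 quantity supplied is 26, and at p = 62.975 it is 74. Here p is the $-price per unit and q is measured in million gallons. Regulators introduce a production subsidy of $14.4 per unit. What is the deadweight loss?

Demand slope = (32.37 − 70.53)/(74 − 26) = −0.795, so p = 91.2 − 0.795q.
Supply slope = (62.975 − 43.775)/(74 − 26) = 0.4, so p = 33.375 + 0.4q.
Competitive equilibrium: 91.2 − 0.795q = 33.375 + 0.4q → q* = 48.3891, p* = 52.7306.
The subsidy lowers effective supply by 14.4: p = 18.975 + 0.4q.
New quantity: 91.2 − 0.795q = 18.975 + 0.4q → q' = 60.4393.
Overproduction Δq = 60.4393 − 48.3891 = 12.0502; wedge = subsidy = 14.4.
DWL = ½ × 12.0502 × 14.4 = $86.76 million.

$86.76 million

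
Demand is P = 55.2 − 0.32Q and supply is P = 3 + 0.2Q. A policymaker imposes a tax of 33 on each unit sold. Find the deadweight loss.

Competitive equilibrium: 55.2 − 0.32Q = 3 + 0.2Q → Q* = 100.38462, P* = 23.07692.
With the tax, the buyer price exceeds the seller price by 33: (55.2 − 0.32Q) − (3 + 0.2Q) = 33 → Q' = 36.92308.
ΔQ = 100.38462 − 36.92308 = 63.46154; the wedge equals the tax, 33.
Deadweight loss = ½ × 63.46154 × 33 = 1047.12.

1047.12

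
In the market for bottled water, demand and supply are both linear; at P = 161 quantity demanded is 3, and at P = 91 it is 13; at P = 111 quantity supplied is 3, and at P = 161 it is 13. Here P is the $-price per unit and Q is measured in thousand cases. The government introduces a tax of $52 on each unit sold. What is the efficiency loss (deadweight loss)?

$112.67 thousand

Demand slope = (91 − 161)/(13 − 3) = −7, so P = 182 − 7Q.
Supply slope = (161 − 111)/(13 − 3) = 5, so P = 96 + 5Q.
Competitive equilibrium: 182 − 7Q = 96 + 5Q → Q* = 7.1667, P* = 131.8333.
With the tax, the buyer price exceeds the seller price by 52: (182 − 7Q) − (96 + 5Q) = 52 → Q' = 2.8333.
ΔQ = 7.1667 − 2.8333 = 4.3334; the wedge equals the tax, 52.
Welfare loss = ½ × 4.3334 × 52 = $112.67 thousand.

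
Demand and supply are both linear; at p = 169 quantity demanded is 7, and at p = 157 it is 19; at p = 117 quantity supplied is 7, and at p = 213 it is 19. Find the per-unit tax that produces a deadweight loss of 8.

12

Demand slope = (157 − 169)/(19 − 7) = −1, so p = 176 − q.
Supply slope = (213 − 117)/(19 − 7) = 8, so p = 61 + 8q.
Competitive equilibrium: 176 − q = 61 + 8q → q* = 12.7778, p* = 163.2222.
A tax t gives Δq = t/9 and wedge t, so DWL = t²/18.
t²/18 = 8 → t² = 144 → t = 12.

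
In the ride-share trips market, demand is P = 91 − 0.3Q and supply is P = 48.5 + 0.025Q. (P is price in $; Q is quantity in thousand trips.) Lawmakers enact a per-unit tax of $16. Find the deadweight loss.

Competitive equilibrium: 91 − 0.3Q = 48.5 + 0.025Q → Q* = 130.7692, P* = 51.7692.
With the tax, the buyer price exceeds the seller price by 16: (91 − 0.3Q) − (48.5 + 0.025Q) = 16 → Q' = 81.5385.
ΔQ = 130.7692 − 81.5385 = 49.2307; the wedge equals the tax, 16.
DWL = ½ × 49.2307 × 16 = $393.85 thousand.

$393.85 thousand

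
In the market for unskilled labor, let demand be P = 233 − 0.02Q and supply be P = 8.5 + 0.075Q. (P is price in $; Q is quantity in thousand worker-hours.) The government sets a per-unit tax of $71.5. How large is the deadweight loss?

Competitive equilibrium: 233 − 0.02Q = 8.5 + 0.075Q → Q* = 2363.1579, P* = 185.7368.
With the tax, the buyer price exceeds the seller price by 71.5: (233 − 0.02Q) − (8.5 + 0.075Q) = 71.5 → Q' = 1610.5263.
ΔQ = 2363.1579 − 1610.5263 = 752.6316; the wedge equals the tax, 71.5.
DWL = ½ × 752.6316 × 71.5 = $26906.58 thousand.

$26906.58 thousand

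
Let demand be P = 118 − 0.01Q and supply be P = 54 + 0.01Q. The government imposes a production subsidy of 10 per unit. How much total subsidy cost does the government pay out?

37000

Competitive equilibrium: 118 − 0.01Q = 54 + 0.01Q → Q* = 3200, P* = 86.
The subsidy lowers effective supply by 10: P = 44 + 0.01Q.
New quantity: 118 − 0.01Q = 44 + 0.01Q → Q' = 3700.
Total subsidy cost = 10 × 3700 = 37000.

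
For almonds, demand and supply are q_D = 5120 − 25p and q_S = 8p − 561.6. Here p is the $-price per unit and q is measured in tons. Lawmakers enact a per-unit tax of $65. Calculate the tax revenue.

In inverse form: demand p = 204.8 − 0.04q, supply p = 70.2 + 0.125q.
Competitive equilibrium: 204.8 − 0.04q = 70.2 + 0.125q → q* = 815.7576, p* = 172.1697.
With the tax, the buyer price exceeds the seller price by 65: (204.8 − 0.04q) − (70.2 + 0.125q) = 65 → q' = 421.8182.
Tax revenue = 65 × 421.8182 = $27418.18.

$27418.18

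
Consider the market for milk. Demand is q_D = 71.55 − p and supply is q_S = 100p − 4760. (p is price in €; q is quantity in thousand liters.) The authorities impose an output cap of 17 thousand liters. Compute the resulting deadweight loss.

In inverse form: demand p = 71.55 − q, supply p = 47.6 + 0.01q.
Competitive equilibrium: 71.55 − q = 47.6 + 0.01q → q* = 23.7129, p* = 47.8371.
At q = 17: demand price = 71.55 − 1·17 = 54.55; supply price = 47.6 + 0.01·17 = 47.77.
Δq = 23.7129 − 17 = 6.7129; wedge = 54.55 − 47.77 = 6.78.
DWL = ½ × 6.7129 × 6.78 = €22.76 thousand.

€22.76 thousand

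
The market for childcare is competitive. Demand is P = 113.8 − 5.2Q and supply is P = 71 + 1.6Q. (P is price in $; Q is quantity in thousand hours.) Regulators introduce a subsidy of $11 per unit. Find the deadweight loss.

Competitive equilibrium: 113.8 − 5.2Q = 71 + 1.6Q → Q* = 6.2941, P* = 81.0706.
The subsidy lowers effective supply by 11: P = 60 + 1.6Q.
New quantity: 113.8 − 5.2Q = 60 + 1.6Q → Q' = 7.9118.
Overproduction ΔQ = 7.9118 − 6.2941 = 1.6177; wedge = subsidy = 11.
DWL = ½ × 1.6177 × 11 = $8.90 thousand.

$8.90 thousand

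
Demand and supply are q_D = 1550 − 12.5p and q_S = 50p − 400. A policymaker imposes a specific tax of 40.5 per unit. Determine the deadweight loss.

In inverse form: demand p = 124 − 0.08q, supply p = 8 + 0.02q.
Competitive equilibrium: 124 − 0.08q = 8 + 0.02q → q* = 1160, p* = 31.2.
With the tax, the buyer price exceeds the seller price by 40.5: (124 − 0.08q) − (8 + 0.02q) = 40.5 → q' = 755.
Δq = 1160 − 755 = 405; the wedge equals the tax, 40.5.
The triangle = ½ × 405 × 40.5 = 8201.25.

8201.25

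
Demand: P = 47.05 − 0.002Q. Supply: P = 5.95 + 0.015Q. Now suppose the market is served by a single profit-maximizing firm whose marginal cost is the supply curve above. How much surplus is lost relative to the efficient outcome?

550.50

Competitive equilibrium: 47.05 − 0.002Q = 5.95 + 0.015Q → Q* = 2417.6471, P* = 42.2147.
Marginal revenue: MR = 47.05 − 0.004Q. Set MR = MC: 47.05 − 0.004Q = 5.95 + 0.015Q → Q_m = 2163.1579.
Price P_m = 47.05 − 0.002·2163.1579 = 42.7237; MC(Q_m) = 5.95 + 0.015·2163.1579 = 38.3974.
Competitive Q* = 2417.6471, so ΔQ = 254.4892; wedge = 42.7237 − 38.3974 = 4.3263.
Welfare loss = ½ × 254.4892 × 4.3263 = 550.50.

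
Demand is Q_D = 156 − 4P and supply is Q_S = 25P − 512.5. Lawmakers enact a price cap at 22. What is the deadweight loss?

100.24

In inverse form: demand P = 39 − 0.25Q, supply P = 20.5 + 0.04Q.
Competitive equilibrium: 39 − 0.25Q = 20.5 + 0.04Q → Q* = 63.7931, P* = 23.0517.
At the ceiling P = 22, quantity supplied = (22 − 20.5)/0.04 = 37.5.
Willingness to pay at Q' = 37.5: 39 − 0.25·37.5 = 29.625.
ΔQ = 63.7931 − 37.5 = 26.2931; wedge = 29.625 − 22 = 7.625.
Welfare loss = ½ × 26.2931 × 7.625 = 100.24.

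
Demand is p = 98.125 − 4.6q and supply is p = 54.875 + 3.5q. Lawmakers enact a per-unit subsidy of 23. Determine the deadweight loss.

Competitive equilibrium: 98.125 − 4.6q = 54.875 + 3.5q → q* = 5.3395, p* = 73.5633.
The subsidy lowers effective supply by 23: p = 31.875 + 3.5q.
New quantity: 98.125 − 4.6q = 31.875 + 3.5q → q' = 8.179.
Overproduction Δq = 8.179 − 5.3395 = 2.8395; wedge = subsidy = 23.
The triangle = ½ × 2.8395 × 23 = 32.65.

32.65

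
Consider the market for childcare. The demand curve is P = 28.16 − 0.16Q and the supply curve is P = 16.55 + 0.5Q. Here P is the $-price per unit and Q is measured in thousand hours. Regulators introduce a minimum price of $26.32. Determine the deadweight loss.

$12.24 thousand

Competitive equilibrium: 28.16 − 0.16Q = 16.55 + 0.5Q → Q* = 17.5909, P* = 25.3455.
At the floor P = 26.32, quantity demanded = (28.16 − 26.32)/0.16 = 11.5.
Sellers' marginal cost at Q' = 11.5: 16.55 + 0.5·11.5 = 22.3.
ΔQ = 17.5909 − 11.5 = 6.0909; wedge = 26.32 − 22.3 = 4.02.
The triangle = ½ × 6.0909 × 4.02 = $12.24 thousand.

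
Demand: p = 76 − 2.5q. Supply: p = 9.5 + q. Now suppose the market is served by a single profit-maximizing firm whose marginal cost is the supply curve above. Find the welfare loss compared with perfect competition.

109.68

Competitive equilibrium: 76 − 2.5q = 9.5 + q → q* = 19, p* = 28.5.
Marginal revenue: MR = 76 − 5q. Set MR = MC: 76 − 5q = 9.5 + q → q_m = 11.0833.
Price p_m = 76 − 2.5·11.0833 = 48.2918; MC(q_m) = 9.5 + 1·11.0833 = 20.5833.
Competitive q* = 19, so Δq = 7.9167; wedge = 48.2918 − 20.5833 = 27.7085.
DWL = ½ × 7.9167 × 27.7085 = 109.68.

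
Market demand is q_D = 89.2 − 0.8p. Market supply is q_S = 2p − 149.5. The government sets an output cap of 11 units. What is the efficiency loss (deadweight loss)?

87.50

In inverse form: demand p = 111.5 − 1.25q, supply p = 74.75 + 0.5q.
Competitive equilibrium: 111.5 − 1.25q = 74.75 + 0.5q → q* = 21, p* = 85.25.
At q = 11: demand price = 111.5 − 1.25·11 = 97.75; supply price = 74.75 + 0.5·11 = 80.25.
Δq = 21 − 11 = 10; wedge = 97.75 − 80.25 = 17.5.
Welfare loss = ½ × 10 × 17.5 = 87.50.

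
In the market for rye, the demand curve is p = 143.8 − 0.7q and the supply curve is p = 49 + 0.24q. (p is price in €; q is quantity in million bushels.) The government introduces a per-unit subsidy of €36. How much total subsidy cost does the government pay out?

€5009.36 million

Competitive equilibrium: 143.8 − 0.7q = 49 + 0.24q → q* = 100.8511, p* = 73.2043.
The subsidy lowers effective supply by 36: p = 13 + 0.24q.
New quantity: 143.8 − 0.7q = 13 + 0.24q → q' = 139.1489.
Total subsidy cost = 36 × 139.1489 = €5009.36 million.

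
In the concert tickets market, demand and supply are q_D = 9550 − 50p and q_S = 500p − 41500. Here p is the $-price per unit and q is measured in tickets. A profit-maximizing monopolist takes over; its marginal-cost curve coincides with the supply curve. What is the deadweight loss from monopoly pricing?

$60111.32

In inverse form: demand p = 191 − 0.02q, supply p = 83 + 0.002q.
Competitive equilibrium: 191 − 0.02q = 83 + 0.002q → q* = 4909.09091, p* = 92.81818.
Marginal revenue: MR = 191 − 0.04q. Set MR = MC: 191 − 0.04q = 83 + 0.002q → q_m = 2571.42857.
Price p_m = 191 − 0.02·2571.42857 = 139.57143; MC(q_m) = 83 + 0.002·2571.42857 = 88.14286.
Competitive q* = 4909.09091, so Δq = 2337.66234; wedge = 139.57143 − 88.14286 = 51.42857.
DWL = ½ × 2337.66234 × 51.42857 = $60111.32.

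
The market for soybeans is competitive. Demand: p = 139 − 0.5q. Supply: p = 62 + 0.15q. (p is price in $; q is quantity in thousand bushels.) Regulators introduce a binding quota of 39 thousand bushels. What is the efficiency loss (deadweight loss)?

Competitive equilibrium: 139 − 0.5q = 62 + 0.15q → q* = 118.4615, p* = 79.7692.
At q = 39: demand price = 139 − 0.5·39 = 119.5; supply price = 62 + 0.15·39 = 67.85.
Δq = 118.4615 − 39 = 79.4615; wedge = 119.5 − 67.85 = 51.65.
DWL = ½ × 79.4615 × 51.65 = $2052.09 thousand.

$2052.09 thousand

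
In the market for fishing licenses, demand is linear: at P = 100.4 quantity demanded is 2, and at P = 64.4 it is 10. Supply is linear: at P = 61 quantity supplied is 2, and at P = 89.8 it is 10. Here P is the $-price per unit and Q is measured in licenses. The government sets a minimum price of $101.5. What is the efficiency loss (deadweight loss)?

$105.70

Demand slope = (64.4 − 100.4)/(10 − 2) = −4.5, so P = 109.4 − 4.5Q.
Supply slope = (89.8 − 61)/(10 − 2) = 3.6, so P = 53.8 + 3.6Q.
Competitive equilibrium: 109.4 − 4.5Q = 53.8 + 3.6Q → Q* = 6.8642, P* = 78.5111.
At the floor P = 101.5, quantity demanded = (109.4 − 101.5)/4.5 = 1.7556.
Sellers' marginal cost at Q' = 1.7556: 53.8 + 3.6·1.7556 = 60.1202.
ΔQ = 6.8642 − 1.7556 = 5.1086; wedge = 101.5 − 60.1202 = 41.3798.
Welfare loss = ½ × 5.1086 × 41.3798 = $105.70.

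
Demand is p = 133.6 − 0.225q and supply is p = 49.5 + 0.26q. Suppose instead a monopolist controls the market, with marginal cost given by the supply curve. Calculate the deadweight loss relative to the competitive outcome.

Competitive equilibrium: 133.6 − 0.225q = 49.5 + 0.26q → q* = 173.4021, p* = 94.5845.
Marginal revenue: MR = 133.6 − 0.45q. Set MR = MC: 133.6 − 0.45q = 49.5 + 0.26q → q_m = 118.4507.
Price p_m = 133.6 − 0.225·118.4507 = 106.9486; MC(q_m) = 49.5 + 0.26·118.4507 = 80.2972.
Competitive q* = 173.4021, so Δq = 54.9514; wedge = 106.9486 − 80.2972 = 26.6514.
Deadweight loss = ½ × 54.9514 × 26.6514 = 732.27.

732.27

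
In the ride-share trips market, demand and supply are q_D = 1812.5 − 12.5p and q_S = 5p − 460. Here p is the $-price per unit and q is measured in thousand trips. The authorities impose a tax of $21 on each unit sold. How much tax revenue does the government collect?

In inverse form: demand p = 145 − 0.08q, supply p = 92 + 0.2q.
Competitive equilibrium: 145 − 0.08q = 92 + 0.2q → q* = 189.2857, p* = 129.8571.
With the tax, the buyer price exceeds the seller price by 21: (145 − 0.08q) − (92 + 0.2q) = 21 → q' = 114.2857.
Tax revenue = 21 × 114.2857 = $2400 thousand.

$2400 thousand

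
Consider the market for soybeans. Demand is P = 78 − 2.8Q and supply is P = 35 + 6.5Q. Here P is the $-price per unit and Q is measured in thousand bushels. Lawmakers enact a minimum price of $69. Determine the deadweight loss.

Competitive equilibrium: 78 − 2.8Q = 35 + 6.5Q → Q* = 4.6237, P* = 65.0538.
At the floor P = 69, quantity demanded = (78 − 69)/2.8 = 3.2143.
Sellers' marginal cost at Q' = 3.2143: 35 + 6.5·3.2143 = 55.893.
ΔQ = 4.6237 − 3.2143 = 1.4094; wedge = 69 − 55.893 = 13.107.
Welfare loss = ½ × 1.4094 × 13.107 = $9.24 thousand.

$9.24 thousand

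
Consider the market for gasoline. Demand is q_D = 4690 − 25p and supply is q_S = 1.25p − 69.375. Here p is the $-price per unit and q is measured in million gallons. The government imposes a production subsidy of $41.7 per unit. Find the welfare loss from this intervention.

$1035.05 million

In inverse form: demand p = 187.6 − 0.04q, supply p = 55.5 + 0.8q.
Competitive equilibrium: 187.6 − 0.04q = 55.5 + 0.8q → q* = 157.2619, p* = 181.3095.
The subsidy lowers effective supply by 41.7: p = 13.8 + 0.8q.
New quantity: 187.6 − 0.04q = 13.8 + 0.8q → q' = 206.9048.
Overproduction Δq = 206.9048 − 157.2619 = 49.6429; wedge = subsidy = 41.7.
Welfare loss = ½ × 49.6429 × 41.7 = $1035.05 million.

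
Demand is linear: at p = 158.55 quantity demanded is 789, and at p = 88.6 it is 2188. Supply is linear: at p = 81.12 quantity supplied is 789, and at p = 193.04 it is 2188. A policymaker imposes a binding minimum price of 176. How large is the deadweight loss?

Demand slope = (88.6 − 158.55)/(2188 − 789) = −0.05, so p = 198 − 0.05q.
Supply slope = (193.04 − 81.12)/(2188 − 789) = 0.08, so p = 18 + 0.08q.
Competitive equilibrium: 198 − 0.05q = 18 + 0.08q → q* = 1384.61538, p* = 128.76923.
At the floor p = 176, quantity demanded = (198 − 176)/0.05 = 440.
Sellers' marginal cost at q' = 440: 18 + 0.08·440 = 53.2.
Δq = 1384.61538 − 440 = 944.61538; wedge = 176 − 53.2 = 122.8.
Deadweight loss = ½ × 944.61538 × 122.8 = 57999.38.

57999.38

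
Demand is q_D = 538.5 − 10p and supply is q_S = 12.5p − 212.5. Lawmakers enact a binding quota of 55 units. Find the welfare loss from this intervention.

In inverse form: demand p = 53.85 − 0.1q, supply p = 17 + 0.08q.
Competitive equilibrium: 53.85 − 0.1q = 17 + 0.08q → q* = 204.7222, p* = 33.3778.
At q = 55: demand price = 53.85 − 0.1·55 = 48.35; supply price = 17 + 0.08·55 = 21.4.
Δq = 204.7222 − 55 = 149.7222; wedge = 48.35 − 21.4 = 26.95.
Deadweight loss = ½ × 149.7222 × 26.95 = 2017.51.

2017.51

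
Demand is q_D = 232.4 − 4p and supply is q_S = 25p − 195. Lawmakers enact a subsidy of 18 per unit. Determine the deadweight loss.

In inverse form: demand p = 58.1 − 0.25q, supply p = 7.8 + 0.04q.
Competitive equilibrium: 58.1 − 0.25q = 7.8 + 0.04q → q* = 173.4483, p* = 14.7379.
The subsidy lowers effective supply by 18: p = 0.04q − 10.2.
New quantity: 58.1 − 0.25q = 0.04q − 10.2 → q' = 235.5172.
Overproduction Δq = 235.5172 − 173.4483 = 62.0689; wedge = subsidy = 18.
DWL = ½ × 62.0689 × 18 = 558.62.

558.62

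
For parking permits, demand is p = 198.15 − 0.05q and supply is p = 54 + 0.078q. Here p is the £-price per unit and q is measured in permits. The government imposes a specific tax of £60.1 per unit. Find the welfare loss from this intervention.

Competitive equilibrium: 198.15 − 0.05q = 54 + 0.078q → q* = 1126.17188, p* = 141.84141.
With the tax, the buyer price exceeds the seller price by 60.1: (198.15 − 0.05q) − (54 + 0.078q) = 60.1 → q' = 656.64063.
Δq = 1126.17188 − 656.64063 = 469.53125; the wedge equals the tax, 60.1.
Deadweight loss = ½ × 469.53125 × 60.1 = £14109.41.

£14109.41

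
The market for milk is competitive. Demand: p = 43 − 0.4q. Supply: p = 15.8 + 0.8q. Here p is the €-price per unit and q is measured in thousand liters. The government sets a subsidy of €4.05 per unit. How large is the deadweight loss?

€6.83 thousand

Competitive equilibrium: 43 − 0.4q = 15.8 + 0.8q → q* = 22.6667, p* = 33.9333.
The subsidy lowers effective supply by 4.05: p = 11.75 + 0.8q.
New quantity: 43 − 0.4q = 11.75 + 0.8q → q' = 26.0417.
Overproduction Δq = 26.0417 − 22.6667 = 3.375; wedge = subsidy = 4.05.
Welfare loss = ½ × 3.375 × 4.05 = €6.83 thousand.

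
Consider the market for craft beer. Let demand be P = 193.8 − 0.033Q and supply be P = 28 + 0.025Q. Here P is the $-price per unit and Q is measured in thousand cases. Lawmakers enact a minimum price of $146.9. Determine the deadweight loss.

$59918.16 thousand

Competitive equilibrium: 193.8 − 0.033Q = 28 + 0.025Q → Q* = 2858.6207, P* = 99.4655.
At the floor P = 146.9, quantity demanded = (193.8 − 146.9)/0.033 = 1421.2121.
Sellers' marginal cost at Q' = 1421.2121: 28 + 0.025·1421.2121 = 63.5303.
ΔQ = 2858.6207 − 1421.2121 = 1437.4086; wedge = 146.9 − 63.5303 = 83.3697.
Deadweight loss = ½ × 1437.4086 × 83.3697 = $59918.16 thousand.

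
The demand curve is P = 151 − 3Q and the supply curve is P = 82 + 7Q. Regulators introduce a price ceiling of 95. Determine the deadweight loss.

127.15

Competitive equilibrium: 151 − 3Q = 82 + 7Q → Q* = 6.9, P* = 130.3.
At the ceiling P = 95, quantity supplied = (95 − 82)/7 = 1.8571.
Willingness to pay at Q' = 1.8571: 151 − 3·1.8571 = 145.4287.
ΔQ = 6.9 − 1.8571 = 5.0429; wedge = 145.4287 − 95 = 50.4287.
The triangle = ½ × 5.0429 × 50.4287 = 127.15.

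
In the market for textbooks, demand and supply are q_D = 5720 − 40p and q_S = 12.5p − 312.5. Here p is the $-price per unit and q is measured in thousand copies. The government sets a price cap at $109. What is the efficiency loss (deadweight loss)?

In inverse form: demand p = 143 − 0.025q, supply p = 25 + 0.08q.
Competitive equilibrium: 143 − 0.025q = 25 + 0.08q → q* = 1123.8095, p* = 114.9048.
At the ceiling p = 109, quantity supplied = (109 − 25)/0.08 = 1050.
Willingness to pay at q' = 1050: 143 − 0.025·1050 = 116.75.
Δq = 1123.8095 − 1050 = 73.8095; wedge = 116.75 − 109 = 7.75.
DWL = ½ × 73.8095 × 7.75 = $286.01 thousand.

$286.01 thousand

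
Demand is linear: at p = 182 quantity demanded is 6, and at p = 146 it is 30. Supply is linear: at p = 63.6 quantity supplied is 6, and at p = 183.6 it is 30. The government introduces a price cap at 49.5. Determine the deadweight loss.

Demand slope = (146 − 182)/(30 − 6) = −1.5, so p = 191 − 1.5q.
Supply slope = (183.6 − 63.6)/(30 − 6) = 5, so p = 33.6 + 5q.
Competitive equilibrium: 191 − 1.5q = 33.6 + 5q → q* = 24.21538, p* = 154.67692.
At the ceiling p = 49.5, quantity supplied = (49.5 − 33.6)/5 = 3.18.
Willingness to pay at q' = 3.18: 191 − 1.5·3.18 = 186.23.
Δq = 24.21538 − 3.18 = 21.03538; wedge = 186.23 − 49.5 = 136.73.
DWL = ½ × 21.03538 × 136.73 = 1438.08.

1438.08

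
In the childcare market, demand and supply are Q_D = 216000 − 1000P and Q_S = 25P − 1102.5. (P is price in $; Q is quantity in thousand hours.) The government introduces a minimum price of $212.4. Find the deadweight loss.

$7201.10 thousand

In inverse form: demand P = 216 − 0.001Q, supply P = 44.1 + 0.04Q.
Competitive equilibrium: 216 − 0.001Q = 44.1 + 0.04Q → Q* = 4192.6829, P* = 211.8073.
At the floor P = 212.4, quantity demanded = (216 − 212.4)/0.001 = 3600.
Sellers' marginal cost at Q' = 3600: 44.1 + 0.04·3600 = 188.1.
ΔQ = 4192.6829 − 3600 = 592.6829; wedge = 212.4 − 188.1 = 24.3.
The triangle = ½ × 592.6829 × 24.3 = $7201.10 thousand.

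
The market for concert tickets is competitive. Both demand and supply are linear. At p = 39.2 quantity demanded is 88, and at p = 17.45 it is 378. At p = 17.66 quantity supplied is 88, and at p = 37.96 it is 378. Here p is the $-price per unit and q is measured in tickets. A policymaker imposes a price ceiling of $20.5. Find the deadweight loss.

$845.33

Demand slope = (17.45 − 39.2)/(378 − 88) = −0.075, so p = 45.8 − 0.075q.
Supply slope = (37.96 − 17.66)/(378 − 88) = 0.07, so p = 11.5 + 0.07q.
Competitive equilibrium: 45.8 − 0.075q = 11.5 + 0.07q → q* = 236.5517, p* = 28.0586.
At the ceiling p = 20.5, quantity supplied = (20.5 − 11.5)/0.07 = 128.5714.
Willingness to pay at q' = 128.5714: 45.8 − 0.075·128.5714 = 36.1571.
Δq = 236.5517 − 128.5714 = 107.9803; wedge = 36.1571 − 20.5 = 15.6571.
The triangle = ½ × 107.9803 × 15.6571 = $845.33.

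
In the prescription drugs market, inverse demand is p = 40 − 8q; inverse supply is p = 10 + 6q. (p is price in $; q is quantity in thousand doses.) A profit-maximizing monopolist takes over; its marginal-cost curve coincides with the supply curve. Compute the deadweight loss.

Competitive equilibrium: 40 − 8q = 10 + 6q → q* = 2.1429, p* = 22.8571.
Marginal revenue: MR = 40 − 16q. Set MR = MC: 40 − 16q = 10 + 6q → q_m = 1.3636.
Price p_m = 40 − 8·1.3636 = 29.0912; MC(q_m) = 10 + 6·1.3636 = 18.1816.
Competitive q* = 2.1429, so Δq = 0.7793; wedge = 29.0912 − 18.1816 = 10.9096.
DWL = ½ × 0.7793 × 10.9096 = $4.25 thousand.

$4.25 thousand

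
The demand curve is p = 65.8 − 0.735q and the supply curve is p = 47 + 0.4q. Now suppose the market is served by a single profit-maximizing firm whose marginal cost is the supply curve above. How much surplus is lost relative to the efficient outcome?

24.05

Competitive equilibrium: 65.8 − 0.735q = 47 + 0.4q → q* = 16.5639, p* = 53.6256.
Marginal revenue: MR = 65.8 − 1.47q. Set MR = MC: 65.8 − 1.47q = 47 + 0.4q → q_m = 10.0535.
Price p_m = 65.8 − 0.735·10.0535 = 58.4107; MC(q_m) = 47 + 0.4·10.0535 = 51.0214.
Competitive q* = 16.5639, so Δq = 6.5104; wedge = 58.4107 − 51.0214 = 7.3893.
Deadweight loss = ½ × 6.5104 × 7.3893 = 24.05.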